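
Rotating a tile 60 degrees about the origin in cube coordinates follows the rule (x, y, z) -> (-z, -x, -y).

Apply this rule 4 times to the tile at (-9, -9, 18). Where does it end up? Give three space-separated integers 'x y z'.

Start: (-9, -9, 18)
Step 1: (-9, -9, 18) -> (-(18), -(-9), -(-9)) = (-18, 9, 9)
Step 2: (-18, 9, 9) -> (-(9), -(-18), -(9)) = (-9, 18, -9)
Step 3: (-9, 18, -9) -> (-(-9), -(-9), -(18)) = (9, 9, -18)
Step 4: (9, 9, -18) -> (-(-18), -(9), -(9)) = (18, -9, -9)

Answer: 18 -9 -9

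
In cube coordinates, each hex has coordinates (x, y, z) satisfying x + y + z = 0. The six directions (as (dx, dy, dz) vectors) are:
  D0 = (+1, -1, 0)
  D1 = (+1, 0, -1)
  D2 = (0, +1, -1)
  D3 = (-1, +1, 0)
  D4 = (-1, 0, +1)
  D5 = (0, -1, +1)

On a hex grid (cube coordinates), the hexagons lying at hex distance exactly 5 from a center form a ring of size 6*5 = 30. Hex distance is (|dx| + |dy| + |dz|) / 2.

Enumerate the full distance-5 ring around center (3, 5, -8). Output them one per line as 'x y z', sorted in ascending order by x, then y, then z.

Answer: -2 5 -3
-2 6 -4
-2 7 -5
-2 8 -6
-2 9 -7
-2 10 -8
-1 4 -3
-1 10 -9
0 3 -3
0 10 -10
1 2 -3
1 10 -11
2 1 -3
2 10 -12
3 0 -3
3 10 -13
4 0 -4
4 9 -13
5 0 -5
5 8 -13
6 0 -6
6 7 -13
7 0 -7
7 6 -13
8 0 -8
8 1 -9
8 2 -10
8 3 -11
8 4 -12
8 5 -13

Derivation:
Walk ring at distance 5 from (3, 5, -8):
Start at center + D4*5 = (-2, 5, -3)
  hex 0: (-2, 5, -3)
  hex 1: (-1, 4, -3)
  hex 2: (0, 3, -3)
  hex 3: (1, 2, -3)
  hex 4: (2, 1, -3)
  hex 5: (3, 0, -3)
  hex 6: (4, 0, -4)
  hex 7: (5, 0, -5)
  hex 8: (6, 0, -6)
  hex 9: (7, 0, -7)
  hex 10: (8, 0, -8)
  hex 11: (8, 1, -9)
  hex 12: (8, 2, -10)
  hex 13: (8, 3, -11)
  hex 14: (8, 4, -12)
  hex 15: (8, 5, -13)
  hex 16: (7, 6, -13)
  hex 17: (6, 7, -13)
  hex 18: (5, 8, -13)
  hex 19: (4, 9, -13)
  hex 20: (3, 10, -13)
  hex 21: (2, 10, -12)
  hex 22: (1, 10, -11)
  hex 23: (0, 10, -10)
  hex 24: (-1, 10, -9)
  hex 25: (-2, 10, -8)
  hex 26: (-2, 9, -7)
  hex 27: (-2, 8, -6)
  hex 28: (-2, 7, -5)
  hex 29: (-2, 6, -4)
Sorted: 30 hexes.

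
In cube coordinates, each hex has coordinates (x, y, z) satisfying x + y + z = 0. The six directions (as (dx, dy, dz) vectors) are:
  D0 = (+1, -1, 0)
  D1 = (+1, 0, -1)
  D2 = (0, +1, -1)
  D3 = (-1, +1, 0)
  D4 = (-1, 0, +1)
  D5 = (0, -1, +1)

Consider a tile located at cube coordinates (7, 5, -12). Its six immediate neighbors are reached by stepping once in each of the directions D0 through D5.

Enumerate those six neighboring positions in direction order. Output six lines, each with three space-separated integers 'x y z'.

Answer: 8 4 -12
8 5 -13
7 6 -13
6 6 -12
6 5 -11
7 4 -11

Derivation:
Center: (7, 5, -12). Add each direction:
  D0: (7, 5, -12) + (1, -1, 0) = (8, 4, -12)
  D1: (7, 5, -12) + (1, 0, -1) = (8, 5, -13)
  D2: (7, 5, -12) + (0, 1, -1) = (7, 6, -13)
  D3: (7, 5, -12) + (-1, 1, 0) = (6, 6, -12)
  D4: (7, 5, -12) + (-1, 0, 1) = (6, 5, -11)
  D5: (7, 5, -12) + (0, -1, 1) = (7, 4, -11)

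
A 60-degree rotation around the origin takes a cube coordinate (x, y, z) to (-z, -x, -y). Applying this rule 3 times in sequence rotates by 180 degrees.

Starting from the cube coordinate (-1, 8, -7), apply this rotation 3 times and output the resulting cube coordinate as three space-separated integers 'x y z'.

Answer: 1 -8 7

Derivation:
Start: (-1, 8, -7)
Step 1: (-1, 8, -7) -> (-(-7), -(-1), -(8)) = (7, 1, -8)
Step 2: (7, 1, -8) -> (-(-8), -(7), -(1)) = (8, -7, -1)
Step 3: (8, -7, -1) -> (-(-1), -(8), -(-7)) = (1, -8, 7)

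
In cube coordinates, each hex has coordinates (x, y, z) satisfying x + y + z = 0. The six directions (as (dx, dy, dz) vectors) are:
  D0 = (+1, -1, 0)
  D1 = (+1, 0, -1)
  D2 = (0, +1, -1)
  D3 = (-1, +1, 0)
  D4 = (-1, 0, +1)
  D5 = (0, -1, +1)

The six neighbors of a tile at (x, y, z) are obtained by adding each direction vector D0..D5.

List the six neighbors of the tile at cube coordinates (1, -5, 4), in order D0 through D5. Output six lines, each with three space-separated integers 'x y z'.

Center: (1, -5, 4). Add each direction:
  D0: (1, -5, 4) + (1, -1, 0) = (2, -6, 4)
  D1: (1, -5, 4) + (1, 0, -1) = (2, -5, 3)
  D2: (1, -5, 4) + (0, 1, -1) = (1, -4, 3)
  D3: (1, -5, 4) + (-1, 1, 0) = (0, -4, 4)
  D4: (1, -5, 4) + (-1, 0, 1) = (0, -5, 5)
  D5: (1, -5, 4) + (0, -1, 1) = (1, -6, 5)

Answer: 2 -6 4
2 -5 3
1 -4 3
0 -4 4
0 -5 5
1 -6 5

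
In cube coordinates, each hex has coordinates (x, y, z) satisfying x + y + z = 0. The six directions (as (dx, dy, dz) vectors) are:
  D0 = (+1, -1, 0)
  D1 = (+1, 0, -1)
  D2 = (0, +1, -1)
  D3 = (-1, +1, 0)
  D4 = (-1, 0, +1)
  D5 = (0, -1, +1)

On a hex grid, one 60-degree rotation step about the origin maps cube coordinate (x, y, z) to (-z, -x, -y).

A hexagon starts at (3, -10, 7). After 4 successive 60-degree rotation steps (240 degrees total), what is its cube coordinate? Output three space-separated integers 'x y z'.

Answer: 7 3 -10

Derivation:
Start: (3, -10, 7)
Step 1: (3, -10, 7) -> (-(7), -(3), -(-10)) = (-7, -3, 10)
Step 2: (-7, -3, 10) -> (-(10), -(-7), -(-3)) = (-10, 7, 3)
Step 3: (-10, 7, 3) -> (-(3), -(-10), -(7)) = (-3, 10, -7)
Step 4: (-3, 10, -7) -> (-(-7), -(-3), -(10)) = (7, 3, -10)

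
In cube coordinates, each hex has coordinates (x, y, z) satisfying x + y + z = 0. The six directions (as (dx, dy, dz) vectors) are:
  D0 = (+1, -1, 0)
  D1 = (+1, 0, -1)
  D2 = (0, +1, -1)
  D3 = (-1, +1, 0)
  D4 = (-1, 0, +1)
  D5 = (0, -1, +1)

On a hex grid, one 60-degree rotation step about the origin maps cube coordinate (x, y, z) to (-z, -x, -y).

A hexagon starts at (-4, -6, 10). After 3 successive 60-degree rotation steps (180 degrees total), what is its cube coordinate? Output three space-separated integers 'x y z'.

Answer: 4 6 -10

Derivation:
Start: (-4, -6, 10)
Step 1: (-4, -6, 10) -> (-(10), -(-4), -(-6)) = (-10, 4, 6)
Step 2: (-10, 4, 6) -> (-(6), -(-10), -(4)) = (-6, 10, -4)
Step 3: (-6, 10, -4) -> (-(-4), -(-6), -(10)) = (4, 6, -10)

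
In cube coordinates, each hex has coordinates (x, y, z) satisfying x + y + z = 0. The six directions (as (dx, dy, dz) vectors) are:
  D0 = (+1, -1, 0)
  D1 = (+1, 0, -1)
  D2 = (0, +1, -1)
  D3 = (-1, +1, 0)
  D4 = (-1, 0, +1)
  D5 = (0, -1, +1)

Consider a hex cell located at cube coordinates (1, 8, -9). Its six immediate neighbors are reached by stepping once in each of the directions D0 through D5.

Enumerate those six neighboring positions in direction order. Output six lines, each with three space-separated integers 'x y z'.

Center: (1, 8, -9). Add each direction:
  D0: (1, 8, -9) + (1, -1, 0) = (2, 7, -9)
  D1: (1, 8, -9) + (1, 0, -1) = (2, 8, -10)
  D2: (1, 8, -9) + (0, 1, -1) = (1, 9, -10)
  D3: (1, 8, -9) + (-1, 1, 0) = (0, 9, -9)
  D4: (1, 8, -9) + (-1, 0, 1) = (0, 8, -8)
  D5: (1, 8, -9) + (0, -1, 1) = (1, 7, -8)

Answer: 2 7 -9
2 8 -10
1 9 -10
0 9 -9
0 8 -8
1 7 -8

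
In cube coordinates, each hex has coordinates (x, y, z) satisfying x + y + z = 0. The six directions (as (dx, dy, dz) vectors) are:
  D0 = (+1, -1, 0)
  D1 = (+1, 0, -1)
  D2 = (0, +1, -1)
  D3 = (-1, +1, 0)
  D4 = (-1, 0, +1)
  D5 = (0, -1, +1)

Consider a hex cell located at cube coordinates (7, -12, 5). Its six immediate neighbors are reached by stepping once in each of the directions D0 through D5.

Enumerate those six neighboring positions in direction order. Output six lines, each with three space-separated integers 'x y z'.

Answer: 8 -13 5
8 -12 4
7 -11 4
6 -11 5
6 -12 6
7 -13 6

Derivation:
Center: (7, -12, 5). Add each direction:
  D0: (7, -12, 5) + (1, -1, 0) = (8, -13, 5)
  D1: (7, -12, 5) + (1, 0, -1) = (8, -12, 4)
  D2: (7, -12, 5) + (0, 1, -1) = (7, -11, 4)
  D3: (7, -12, 5) + (-1, 1, 0) = (6, -11, 5)
  D4: (7, -12, 5) + (-1, 0, 1) = (6, -12, 6)
  D5: (7, -12, 5) + (0, -1, 1) = (7, -13, 6)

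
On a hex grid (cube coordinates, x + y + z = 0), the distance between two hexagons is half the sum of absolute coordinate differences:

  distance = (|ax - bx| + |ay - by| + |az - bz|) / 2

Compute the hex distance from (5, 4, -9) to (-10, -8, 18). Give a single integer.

Answer: 27

Derivation:
|ax - bx| = |5 - (-10)| = 15
|ay - by| = |4 - (-8)| = 12
|az - bz| = |-9 - 18| = 27
distance = (15 + 12 + 27) / 2 = 54 / 2 = 27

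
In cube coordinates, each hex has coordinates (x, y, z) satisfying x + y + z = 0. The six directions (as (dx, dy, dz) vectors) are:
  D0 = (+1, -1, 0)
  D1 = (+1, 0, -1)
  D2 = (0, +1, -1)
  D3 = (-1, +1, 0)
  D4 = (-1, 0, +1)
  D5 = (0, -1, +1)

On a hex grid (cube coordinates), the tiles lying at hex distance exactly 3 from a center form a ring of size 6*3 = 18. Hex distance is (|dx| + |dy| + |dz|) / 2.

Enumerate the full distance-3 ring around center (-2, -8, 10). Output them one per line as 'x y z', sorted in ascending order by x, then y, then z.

Walk ring at distance 3 from (-2, -8, 10):
Start at center + D4*3 = (-5, -8, 13)
  hex 0: (-5, -8, 13)
  hex 1: (-4, -9, 13)
  hex 2: (-3, -10, 13)
  hex 3: (-2, -11, 13)
  hex 4: (-1, -11, 12)
  hex 5: (0, -11, 11)
  hex 6: (1, -11, 10)
  hex 7: (1, -10, 9)
  hex 8: (1, -9, 8)
  hex 9: (1, -8, 7)
  hex 10: (0, -7, 7)
  hex 11: (-1, -6, 7)
  hex 12: (-2, -5, 7)
  hex 13: (-3, -5, 8)
  hex 14: (-4, -5, 9)
  hex 15: (-5, -5, 10)
  hex 16: (-5, -6, 11)
  hex 17: (-5, -7, 12)
Sorted: 18 hexes.

Answer: -5 -8 13
-5 -7 12
-5 -6 11
-5 -5 10
-4 -9 13
-4 -5 9
-3 -10 13
-3 -5 8
-2 -11 13
-2 -5 7
-1 -11 12
-1 -6 7
0 -11 11
0 -7 7
1 -11 10
1 -10 9
1 -9 8
1 -8 7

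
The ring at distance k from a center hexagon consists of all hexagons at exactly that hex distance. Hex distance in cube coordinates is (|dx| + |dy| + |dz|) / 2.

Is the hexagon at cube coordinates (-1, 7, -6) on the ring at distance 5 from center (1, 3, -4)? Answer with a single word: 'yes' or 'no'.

|px - cx| = |-1 - 1| = 2
|py - cy| = |7 - 3| = 4
|pz - cz| = |-6 - (-4)| = 2
distance = (2+4+2)/2 = 8/2 = 4
radius = 5; distance != radius -> no

Answer: no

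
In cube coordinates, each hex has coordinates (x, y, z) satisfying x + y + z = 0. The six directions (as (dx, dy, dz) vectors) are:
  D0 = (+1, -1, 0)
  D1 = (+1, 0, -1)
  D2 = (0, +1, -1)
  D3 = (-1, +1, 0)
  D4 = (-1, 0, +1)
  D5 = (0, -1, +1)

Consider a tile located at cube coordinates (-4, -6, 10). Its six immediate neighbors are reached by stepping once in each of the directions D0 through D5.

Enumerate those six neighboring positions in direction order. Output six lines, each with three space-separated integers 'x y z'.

Answer: -3 -7 10
-3 -6 9
-4 -5 9
-5 -5 10
-5 -6 11
-4 -7 11

Derivation:
Center: (-4, -6, 10). Add each direction:
  D0: (-4, -6, 10) + (1, -1, 0) = (-3, -7, 10)
  D1: (-4, -6, 10) + (1, 0, -1) = (-3, -6, 9)
  D2: (-4, -6, 10) + (0, 1, -1) = (-4, -5, 9)
  D3: (-4, -6, 10) + (-1, 1, 0) = (-5, -5, 10)
  D4: (-4, -6, 10) + (-1, 0, 1) = (-5, -6, 11)
  D5: (-4, -6, 10) + (0, -1, 1) = (-4, -7, 11)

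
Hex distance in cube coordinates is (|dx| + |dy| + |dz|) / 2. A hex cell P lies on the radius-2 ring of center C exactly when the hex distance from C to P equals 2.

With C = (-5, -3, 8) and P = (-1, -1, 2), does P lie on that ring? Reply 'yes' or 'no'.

|px - cx| = |-1 - (-5)| = 4
|py - cy| = |-1 - (-3)| = 2
|pz - cz| = |2 - 8| = 6
distance = (4+2+6)/2 = 12/2 = 6
radius = 2; distance != radius -> no

Answer: no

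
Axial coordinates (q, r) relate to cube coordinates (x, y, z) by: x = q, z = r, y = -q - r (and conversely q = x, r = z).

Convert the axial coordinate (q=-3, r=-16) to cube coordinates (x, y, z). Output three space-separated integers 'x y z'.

Answer: -3 19 -16

Derivation:
x = q = -3
z = r = -16
y = -x - z = -(-3) - (-16) = 19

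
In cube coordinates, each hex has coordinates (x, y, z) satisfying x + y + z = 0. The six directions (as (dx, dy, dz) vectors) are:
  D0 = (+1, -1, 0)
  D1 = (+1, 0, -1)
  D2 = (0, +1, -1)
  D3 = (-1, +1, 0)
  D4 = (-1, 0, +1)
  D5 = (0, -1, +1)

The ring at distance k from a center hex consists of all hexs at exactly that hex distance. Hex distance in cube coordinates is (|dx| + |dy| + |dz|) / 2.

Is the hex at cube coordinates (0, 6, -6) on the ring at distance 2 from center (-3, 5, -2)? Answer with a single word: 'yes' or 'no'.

|px - cx| = |0 - (-3)| = 3
|py - cy| = |6 - 5| = 1
|pz - cz| = |-6 - (-2)| = 4
distance = (3+1+4)/2 = 8/2 = 4
radius = 2; distance != radius -> no

Answer: no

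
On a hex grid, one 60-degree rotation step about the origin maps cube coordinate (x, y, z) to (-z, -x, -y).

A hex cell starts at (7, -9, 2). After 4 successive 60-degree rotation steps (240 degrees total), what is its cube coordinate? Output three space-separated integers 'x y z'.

Start: (7, -9, 2)
Step 1: (7, -9, 2) -> (-(2), -(7), -(-9)) = (-2, -7, 9)
Step 2: (-2, -7, 9) -> (-(9), -(-2), -(-7)) = (-9, 2, 7)
Step 3: (-9, 2, 7) -> (-(7), -(-9), -(2)) = (-7, 9, -2)
Step 4: (-7, 9, -2) -> (-(-2), -(-7), -(9)) = (2, 7, -9)

Answer: 2 7 -9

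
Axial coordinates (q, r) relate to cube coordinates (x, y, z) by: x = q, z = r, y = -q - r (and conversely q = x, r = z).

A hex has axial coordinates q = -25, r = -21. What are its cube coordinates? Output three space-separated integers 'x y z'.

Answer: -25 46 -21

Derivation:
x = q = -25
z = r = -21
y = -x - z = -(-25) - (-21) = 46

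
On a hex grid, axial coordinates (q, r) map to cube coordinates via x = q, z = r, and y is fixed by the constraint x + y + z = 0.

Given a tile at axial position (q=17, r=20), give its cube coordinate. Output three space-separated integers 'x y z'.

x = q = 17
z = r = 20
y = -x - z = -(17) - (20) = -37

Answer: 17 -37 20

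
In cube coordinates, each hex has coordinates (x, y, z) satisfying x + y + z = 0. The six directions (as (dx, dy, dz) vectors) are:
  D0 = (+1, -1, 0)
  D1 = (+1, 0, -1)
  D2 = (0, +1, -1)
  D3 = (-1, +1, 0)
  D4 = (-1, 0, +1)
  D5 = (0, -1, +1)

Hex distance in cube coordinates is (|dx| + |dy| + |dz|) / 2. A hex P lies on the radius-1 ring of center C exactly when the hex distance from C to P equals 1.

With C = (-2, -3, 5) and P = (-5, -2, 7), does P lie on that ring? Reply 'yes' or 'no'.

|px - cx| = |-5 - (-2)| = 3
|py - cy| = |-2 - (-3)| = 1
|pz - cz| = |7 - 5| = 2
distance = (3+1+2)/2 = 6/2 = 3
radius = 1; distance != radius -> no

Answer: no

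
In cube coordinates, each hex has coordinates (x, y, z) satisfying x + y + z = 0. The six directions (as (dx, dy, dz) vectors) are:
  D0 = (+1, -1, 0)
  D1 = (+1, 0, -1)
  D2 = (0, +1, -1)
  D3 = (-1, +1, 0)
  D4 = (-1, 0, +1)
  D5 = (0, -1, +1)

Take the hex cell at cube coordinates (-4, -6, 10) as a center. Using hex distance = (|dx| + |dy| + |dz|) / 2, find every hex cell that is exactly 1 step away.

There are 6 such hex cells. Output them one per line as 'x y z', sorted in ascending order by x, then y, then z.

Walk ring at distance 1 from (-4, -6, 10):
Start at center + D4*1 = (-5, -6, 11)
  hex 0: (-5, -6, 11)
  hex 1: (-4, -7, 11)
  hex 2: (-3, -7, 10)
  hex 3: (-3, -6, 9)
  hex 4: (-4, -5, 9)
  hex 5: (-5, -5, 10)
Sorted: 6 hexes.

Answer: -5 -6 11
-5 -5 10
-4 -7 11
-4 -5 9
-3 -7 10
-3 -6 9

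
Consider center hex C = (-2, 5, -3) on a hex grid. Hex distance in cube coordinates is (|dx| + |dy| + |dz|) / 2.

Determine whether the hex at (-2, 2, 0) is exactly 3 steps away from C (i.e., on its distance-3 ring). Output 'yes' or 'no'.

|px - cx| = |-2 - (-2)| = 0
|py - cy| = |2 - 5| = 3
|pz - cz| = |0 - (-3)| = 3
distance = (0+3+3)/2 = 6/2 = 3
radius = 3; distance == radius -> yes

Answer: yes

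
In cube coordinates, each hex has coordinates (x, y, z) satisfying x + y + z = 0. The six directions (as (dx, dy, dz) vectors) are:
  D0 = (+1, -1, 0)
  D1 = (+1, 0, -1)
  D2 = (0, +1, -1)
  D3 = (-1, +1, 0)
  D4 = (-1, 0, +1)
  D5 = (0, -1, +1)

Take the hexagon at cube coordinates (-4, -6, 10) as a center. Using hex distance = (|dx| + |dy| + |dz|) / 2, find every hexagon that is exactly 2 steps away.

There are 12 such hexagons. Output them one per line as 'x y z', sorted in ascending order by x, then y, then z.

Answer: -6 -6 12
-6 -5 11
-6 -4 10
-5 -7 12
-5 -4 9
-4 -8 12
-4 -4 8
-3 -8 11
-3 -5 8
-2 -8 10
-2 -7 9
-2 -6 8

Derivation:
Walk ring at distance 2 from (-4, -6, 10):
Start at center + D4*2 = (-6, -6, 12)
  hex 0: (-6, -6, 12)
  hex 1: (-5, -7, 12)
  hex 2: (-4, -8, 12)
  hex 3: (-3, -8, 11)
  hex 4: (-2, -8, 10)
  hex 5: (-2, -7, 9)
  hex 6: (-2, -6, 8)
  hex 7: (-3, -5, 8)
  hex 8: (-4, -4, 8)
  hex 9: (-5, -4, 9)
  hex 10: (-6, -4, 10)
  hex 11: (-6, -5, 11)
Sorted: 12 hexes.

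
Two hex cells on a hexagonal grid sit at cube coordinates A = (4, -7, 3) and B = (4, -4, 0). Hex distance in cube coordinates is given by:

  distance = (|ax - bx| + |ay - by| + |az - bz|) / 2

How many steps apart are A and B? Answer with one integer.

Answer: 3

Derivation:
|ax - bx| = |4 - 4| = 0
|ay - by| = |-7 - (-4)| = 3
|az - bz| = |3 - 0| = 3
distance = (0 + 3 + 3) / 2 = 6 / 2 = 3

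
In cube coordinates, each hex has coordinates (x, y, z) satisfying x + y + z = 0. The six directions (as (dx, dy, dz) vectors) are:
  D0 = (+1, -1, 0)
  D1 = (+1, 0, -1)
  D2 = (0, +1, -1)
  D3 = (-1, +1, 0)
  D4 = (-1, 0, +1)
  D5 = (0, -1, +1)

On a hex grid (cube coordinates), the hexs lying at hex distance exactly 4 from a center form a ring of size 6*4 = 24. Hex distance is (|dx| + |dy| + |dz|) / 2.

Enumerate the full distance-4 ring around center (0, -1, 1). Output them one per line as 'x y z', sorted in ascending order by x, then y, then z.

Walk ring at distance 4 from (0, -1, 1):
Start at center + D4*4 = (-4, -1, 5)
  hex 0: (-4, -1, 5)
  hex 1: (-3, -2, 5)
  hex 2: (-2, -3, 5)
  hex 3: (-1, -4, 5)
  hex 4: (0, -5, 5)
  hex 5: (1, -5, 4)
  hex 6: (2, -5, 3)
  hex 7: (3, -5, 2)
  hex 8: (4, -5, 1)
  hex 9: (4, -4, 0)
  hex 10: (4, -3, -1)
  hex 11: (4, -2, -2)
  hex 12: (4, -1, -3)
  hex 13: (3, 0, -3)
  hex 14: (2, 1, -3)
  hex 15: (1, 2, -3)
  hex 16: (0, 3, -3)
  hex 17: (-1, 3, -2)
  hex 18: (-2, 3, -1)
  hex 19: (-3, 3, 0)
  hex 20: (-4, 3, 1)
  hex 21: (-4, 2, 2)
  hex 22: (-4, 1, 3)
  hex 23: (-4, 0, 4)
Sorted: 24 hexes.

Answer: -4 -1 5
-4 0 4
-4 1 3
-4 2 2
-4 3 1
-3 -2 5
-3 3 0
-2 -3 5
-2 3 -1
-1 -4 5
-1 3 -2
0 -5 5
0 3 -3
1 -5 4
1 2 -3
2 -5 3
2 1 -3
3 -5 2
3 0 -3
4 -5 1
4 -4 0
4 -3 -1
4 -2 -2
4 -1 -3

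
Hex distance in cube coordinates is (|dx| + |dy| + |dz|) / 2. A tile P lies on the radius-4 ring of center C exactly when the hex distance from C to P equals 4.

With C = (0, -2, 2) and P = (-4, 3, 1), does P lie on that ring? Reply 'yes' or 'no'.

Answer: no

Derivation:
|px - cx| = |-4 - 0| = 4
|py - cy| = |3 - (-2)| = 5
|pz - cz| = |1 - 2| = 1
distance = (4+5+1)/2 = 10/2 = 5
radius = 4; distance != radius -> no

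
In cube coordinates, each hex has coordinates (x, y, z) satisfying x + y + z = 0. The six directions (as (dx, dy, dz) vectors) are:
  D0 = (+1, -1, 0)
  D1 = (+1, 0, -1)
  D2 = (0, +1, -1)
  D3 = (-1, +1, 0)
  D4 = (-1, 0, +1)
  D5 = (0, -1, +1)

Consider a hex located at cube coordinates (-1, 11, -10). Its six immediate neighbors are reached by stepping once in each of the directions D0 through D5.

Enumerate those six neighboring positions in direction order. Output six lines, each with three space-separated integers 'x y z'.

Answer: 0 10 -10
0 11 -11
-1 12 -11
-2 12 -10
-2 11 -9
-1 10 -9

Derivation:
Center: (-1, 11, -10). Add each direction:
  D0: (-1, 11, -10) + (1, -1, 0) = (0, 10, -10)
  D1: (-1, 11, -10) + (1, 0, -1) = (0, 11, -11)
  D2: (-1, 11, -10) + (0, 1, -1) = (-1, 12, -11)
  D3: (-1, 11, -10) + (-1, 1, 0) = (-2, 12, -10)
  D4: (-1, 11, -10) + (-1, 0, 1) = (-2, 11, -9)
  D5: (-1, 11, -10) + (0, -1, 1) = (-1, 10, -9)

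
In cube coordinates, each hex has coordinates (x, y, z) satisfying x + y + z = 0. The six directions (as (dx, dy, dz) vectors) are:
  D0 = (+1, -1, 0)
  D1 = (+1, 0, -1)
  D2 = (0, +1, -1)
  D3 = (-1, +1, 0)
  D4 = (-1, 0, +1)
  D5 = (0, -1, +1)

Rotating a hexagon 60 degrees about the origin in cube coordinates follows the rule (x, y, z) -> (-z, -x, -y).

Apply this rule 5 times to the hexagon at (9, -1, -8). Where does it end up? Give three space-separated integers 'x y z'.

Answer: 1 8 -9

Derivation:
Start: (9, -1, -8)
Step 1: (9, -1, -8) -> (-(-8), -(9), -(-1)) = (8, -9, 1)
Step 2: (8, -9, 1) -> (-(1), -(8), -(-9)) = (-1, -8, 9)
Step 3: (-1, -8, 9) -> (-(9), -(-1), -(-8)) = (-9, 1, 8)
Step 4: (-9, 1, 8) -> (-(8), -(-9), -(1)) = (-8, 9, -1)
Step 5: (-8, 9, -1) -> (-(-1), -(-8), -(9)) = (1, 8, -9)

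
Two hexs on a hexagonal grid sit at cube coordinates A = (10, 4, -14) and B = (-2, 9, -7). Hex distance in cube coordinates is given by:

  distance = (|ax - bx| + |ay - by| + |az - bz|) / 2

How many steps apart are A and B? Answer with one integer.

Answer: 12

Derivation:
|ax - bx| = |10 - (-2)| = 12
|ay - by| = |4 - 9| = 5
|az - bz| = |-14 - (-7)| = 7
distance = (12 + 5 + 7) / 2 = 24 / 2 = 12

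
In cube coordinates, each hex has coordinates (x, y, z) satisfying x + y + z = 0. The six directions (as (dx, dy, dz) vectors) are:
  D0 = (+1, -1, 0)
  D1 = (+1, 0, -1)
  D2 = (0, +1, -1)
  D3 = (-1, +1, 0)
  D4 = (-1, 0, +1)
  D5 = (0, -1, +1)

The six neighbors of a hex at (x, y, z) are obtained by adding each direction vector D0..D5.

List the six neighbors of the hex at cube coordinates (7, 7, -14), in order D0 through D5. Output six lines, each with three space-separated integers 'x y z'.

Center: (7, 7, -14). Add each direction:
  D0: (7, 7, -14) + (1, -1, 0) = (8, 6, -14)
  D1: (7, 7, -14) + (1, 0, -1) = (8, 7, -15)
  D2: (7, 7, -14) + (0, 1, -1) = (7, 8, -15)
  D3: (7, 7, -14) + (-1, 1, 0) = (6, 8, -14)
  D4: (7, 7, -14) + (-1, 0, 1) = (6, 7, -13)
  D5: (7, 7, -14) + (0, -1, 1) = (7, 6, -13)

Answer: 8 6 -14
8 7 -15
7 8 -15
6 8 -14
6 7 -13
7 6 -13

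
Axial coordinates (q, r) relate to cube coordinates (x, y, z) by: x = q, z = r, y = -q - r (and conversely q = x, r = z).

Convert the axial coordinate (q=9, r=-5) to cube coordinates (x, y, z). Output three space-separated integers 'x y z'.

Answer: 9 -4 -5

Derivation:
x = q = 9
z = r = -5
y = -x - z = -(9) - (-5) = -4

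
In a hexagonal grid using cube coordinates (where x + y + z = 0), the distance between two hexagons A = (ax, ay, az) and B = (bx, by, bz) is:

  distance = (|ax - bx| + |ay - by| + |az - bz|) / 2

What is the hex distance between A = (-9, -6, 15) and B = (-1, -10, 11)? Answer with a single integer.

|ax - bx| = |-9 - (-1)| = 8
|ay - by| = |-6 - (-10)| = 4
|az - bz| = |15 - 11| = 4
distance = (8 + 4 + 4) / 2 = 16 / 2 = 8

Answer: 8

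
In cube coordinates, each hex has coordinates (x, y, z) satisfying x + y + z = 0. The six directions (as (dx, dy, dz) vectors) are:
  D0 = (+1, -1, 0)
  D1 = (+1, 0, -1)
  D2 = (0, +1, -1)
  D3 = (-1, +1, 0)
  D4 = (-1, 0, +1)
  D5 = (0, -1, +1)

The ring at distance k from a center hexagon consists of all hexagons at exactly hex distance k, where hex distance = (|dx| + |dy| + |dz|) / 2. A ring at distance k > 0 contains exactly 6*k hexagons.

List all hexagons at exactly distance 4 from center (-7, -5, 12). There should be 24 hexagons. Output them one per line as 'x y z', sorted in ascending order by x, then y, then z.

Answer: -11 -5 16
-11 -4 15
-11 -3 14
-11 -2 13
-11 -1 12
-10 -6 16
-10 -1 11
-9 -7 16
-9 -1 10
-8 -8 16
-8 -1 9
-7 -9 16
-7 -1 8
-6 -9 15
-6 -2 8
-5 -9 14
-5 -3 8
-4 -9 13
-4 -4 8
-3 -9 12
-3 -8 11
-3 -7 10
-3 -6 9
-3 -5 8

Derivation:
Walk ring at distance 4 from (-7, -5, 12):
Start at center + D4*4 = (-11, -5, 16)
  hex 0: (-11, -5, 16)
  hex 1: (-10, -6, 16)
  hex 2: (-9, -7, 16)
  hex 3: (-8, -8, 16)
  hex 4: (-7, -9, 16)
  hex 5: (-6, -9, 15)
  hex 6: (-5, -9, 14)
  hex 7: (-4, -9, 13)
  hex 8: (-3, -9, 12)
  hex 9: (-3, -8, 11)
  hex 10: (-3, -7, 10)
  hex 11: (-3, -6, 9)
  hex 12: (-3, -5, 8)
  hex 13: (-4, -4, 8)
  hex 14: (-5, -3, 8)
  hex 15: (-6, -2, 8)
  hex 16: (-7, -1, 8)
  hex 17: (-8, -1, 9)
  hex 18: (-9, -1, 10)
  hex 19: (-10, -1, 11)
  hex 20: (-11, -1, 12)
  hex 21: (-11, -2, 13)
  hex 22: (-11, -3, 14)
  hex 23: (-11, -4, 15)
Sorted: 24 hexes.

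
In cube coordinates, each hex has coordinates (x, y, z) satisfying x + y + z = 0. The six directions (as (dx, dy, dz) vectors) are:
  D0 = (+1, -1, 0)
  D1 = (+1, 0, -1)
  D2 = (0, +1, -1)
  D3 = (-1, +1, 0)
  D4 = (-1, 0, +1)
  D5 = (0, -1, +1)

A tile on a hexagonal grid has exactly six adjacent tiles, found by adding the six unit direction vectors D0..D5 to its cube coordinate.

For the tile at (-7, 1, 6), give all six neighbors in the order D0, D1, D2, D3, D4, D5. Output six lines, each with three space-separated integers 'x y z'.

Center: (-7, 1, 6). Add each direction:
  D0: (-7, 1, 6) + (1, -1, 0) = (-6, 0, 6)
  D1: (-7, 1, 6) + (1, 0, -1) = (-6, 1, 5)
  D2: (-7, 1, 6) + (0, 1, -1) = (-7, 2, 5)
  D3: (-7, 1, 6) + (-1, 1, 0) = (-8, 2, 6)
  D4: (-7, 1, 6) + (-1, 0, 1) = (-8, 1, 7)
  D5: (-7, 1, 6) + (0, -1, 1) = (-7, 0, 7)

Answer: -6 0 6
-6 1 5
-7 2 5
-8 2 6
-8 1 7
-7 0 7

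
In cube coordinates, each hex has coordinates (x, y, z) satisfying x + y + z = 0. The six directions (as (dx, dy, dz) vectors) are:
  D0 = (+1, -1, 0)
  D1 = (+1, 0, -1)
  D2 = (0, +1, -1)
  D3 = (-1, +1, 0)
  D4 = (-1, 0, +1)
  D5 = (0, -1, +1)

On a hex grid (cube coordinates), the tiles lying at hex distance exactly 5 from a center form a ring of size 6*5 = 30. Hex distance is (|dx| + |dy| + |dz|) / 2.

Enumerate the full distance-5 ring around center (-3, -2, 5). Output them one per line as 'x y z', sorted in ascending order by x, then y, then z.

Answer: -8 -2 10
-8 -1 9
-8 0 8
-8 1 7
-8 2 6
-8 3 5
-7 -3 10
-7 3 4
-6 -4 10
-6 3 3
-5 -5 10
-5 3 2
-4 -6 10
-4 3 1
-3 -7 10
-3 3 0
-2 -7 9
-2 2 0
-1 -7 8
-1 1 0
0 -7 7
0 0 0
1 -7 6
1 -1 0
2 -7 5
2 -6 4
2 -5 3
2 -4 2
2 -3 1
2 -2 0

Derivation:
Walk ring at distance 5 from (-3, -2, 5):
Start at center + D4*5 = (-8, -2, 10)
  hex 0: (-8, -2, 10)
  hex 1: (-7, -3, 10)
  hex 2: (-6, -4, 10)
  hex 3: (-5, -5, 10)
  hex 4: (-4, -6, 10)
  hex 5: (-3, -7, 10)
  hex 6: (-2, -7, 9)
  hex 7: (-1, -7, 8)
  hex 8: (0, -7, 7)
  hex 9: (1, -7, 6)
  hex 10: (2, -7, 5)
  hex 11: (2, -6, 4)
  hex 12: (2, -5, 3)
  hex 13: (2, -4, 2)
  hex 14: (2, -3, 1)
  hex 15: (2, -2, 0)
  hex 16: (1, -1, 0)
  hex 17: (0, 0, 0)
  hex 18: (-1, 1, 0)
  hex 19: (-2, 2, 0)
  hex 20: (-3, 3, 0)
  hex 21: (-4, 3, 1)
  hex 22: (-5, 3, 2)
  hex 23: (-6, 3, 3)
  hex 24: (-7, 3, 4)
  hex 25: (-8, 3, 5)
  hex 26: (-8, 2, 6)
  hex 27: (-8, 1, 7)
  hex 28: (-8, 0, 8)
  hex 29: (-8, -1, 9)
Sorted: 30 hexes.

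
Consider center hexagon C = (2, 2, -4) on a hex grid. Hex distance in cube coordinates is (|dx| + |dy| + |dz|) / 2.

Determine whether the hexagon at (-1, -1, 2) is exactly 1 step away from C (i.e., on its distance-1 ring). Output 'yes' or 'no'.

|px - cx| = |-1 - 2| = 3
|py - cy| = |-1 - 2| = 3
|pz - cz| = |2 - (-4)| = 6
distance = (3+3+6)/2 = 12/2 = 6
radius = 1; distance != radius -> no

Answer: no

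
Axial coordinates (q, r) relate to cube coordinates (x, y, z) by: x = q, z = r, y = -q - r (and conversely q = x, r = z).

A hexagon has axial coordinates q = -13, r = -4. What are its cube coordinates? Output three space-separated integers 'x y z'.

Answer: -13 17 -4

Derivation:
x = q = -13
z = r = -4
y = -x - z = -(-13) - (-4) = 17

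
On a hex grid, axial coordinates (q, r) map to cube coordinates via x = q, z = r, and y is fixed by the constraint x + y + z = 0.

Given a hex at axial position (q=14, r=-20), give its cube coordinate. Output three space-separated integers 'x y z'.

x = q = 14
z = r = -20
y = -x - z = -(14) - (-20) = 6

Answer: 14 6 -20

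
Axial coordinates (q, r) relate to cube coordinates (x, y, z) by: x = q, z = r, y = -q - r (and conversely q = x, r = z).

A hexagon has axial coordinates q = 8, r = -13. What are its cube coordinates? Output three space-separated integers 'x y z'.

Answer: 8 5 -13

Derivation:
x = q = 8
z = r = -13
y = -x - z = -(8) - (-13) = 5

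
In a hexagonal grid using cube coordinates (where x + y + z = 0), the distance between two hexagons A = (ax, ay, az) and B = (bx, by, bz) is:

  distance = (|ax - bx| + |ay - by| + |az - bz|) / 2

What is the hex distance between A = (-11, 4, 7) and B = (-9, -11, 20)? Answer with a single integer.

|ax - bx| = |-11 - (-9)| = 2
|ay - by| = |4 - (-11)| = 15
|az - bz| = |7 - 20| = 13
distance = (2 + 15 + 13) / 2 = 30 / 2 = 15

Answer: 15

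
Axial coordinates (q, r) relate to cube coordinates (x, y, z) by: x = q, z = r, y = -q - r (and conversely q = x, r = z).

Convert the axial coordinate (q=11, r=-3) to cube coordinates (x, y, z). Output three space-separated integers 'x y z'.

Answer: 11 -8 -3

Derivation:
x = q = 11
z = r = -3
y = -x - z = -(11) - (-3) = -8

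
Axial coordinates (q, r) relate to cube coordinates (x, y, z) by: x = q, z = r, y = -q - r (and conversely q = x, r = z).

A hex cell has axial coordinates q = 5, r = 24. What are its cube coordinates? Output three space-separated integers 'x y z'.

Answer: 5 -29 24

Derivation:
x = q = 5
z = r = 24
y = -x - z = -(5) - (24) = -29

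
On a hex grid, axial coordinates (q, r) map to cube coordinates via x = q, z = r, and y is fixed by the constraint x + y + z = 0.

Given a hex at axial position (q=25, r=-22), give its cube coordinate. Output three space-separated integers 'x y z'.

Answer: 25 -3 -22

Derivation:
x = q = 25
z = r = -22
y = -x - z = -(25) - (-22) = -3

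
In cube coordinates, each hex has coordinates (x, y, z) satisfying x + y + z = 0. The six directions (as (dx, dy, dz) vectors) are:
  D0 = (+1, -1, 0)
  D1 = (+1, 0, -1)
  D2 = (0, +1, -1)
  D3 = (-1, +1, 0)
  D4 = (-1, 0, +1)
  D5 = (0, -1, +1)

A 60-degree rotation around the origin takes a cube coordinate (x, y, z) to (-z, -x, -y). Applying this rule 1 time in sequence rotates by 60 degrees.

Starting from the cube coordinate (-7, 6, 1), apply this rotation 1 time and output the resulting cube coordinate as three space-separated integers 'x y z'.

Answer: -1 7 -6

Derivation:
Start: (-7, 6, 1)
Step 1: (-7, 6, 1) -> (-(1), -(-7), -(6)) = (-1, 7, -6)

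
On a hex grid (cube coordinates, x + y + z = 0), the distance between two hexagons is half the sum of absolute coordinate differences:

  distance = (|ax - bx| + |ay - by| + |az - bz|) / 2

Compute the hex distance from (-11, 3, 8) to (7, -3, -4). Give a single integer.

|ax - bx| = |-11 - 7| = 18
|ay - by| = |3 - (-3)| = 6
|az - bz| = |8 - (-4)| = 12
distance = (18 + 6 + 12) / 2 = 36 / 2 = 18

Answer: 18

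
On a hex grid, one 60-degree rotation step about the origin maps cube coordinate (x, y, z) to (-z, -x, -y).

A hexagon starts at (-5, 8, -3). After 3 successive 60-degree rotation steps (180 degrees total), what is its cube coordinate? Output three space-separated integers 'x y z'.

Start: (-5, 8, -3)
Step 1: (-5, 8, -3) -> (-(-3), -(-5), -(8)) = (3, 5, -8)
Step 2: (3, 5, -8) -> (-(-8), -(3), -(5)) = (8, -3, -5)
Step 3: (8, -3, -5) -> (-(-5), -(8), -(-3)) = (5, -8, 3)

Answer: 5 -8 3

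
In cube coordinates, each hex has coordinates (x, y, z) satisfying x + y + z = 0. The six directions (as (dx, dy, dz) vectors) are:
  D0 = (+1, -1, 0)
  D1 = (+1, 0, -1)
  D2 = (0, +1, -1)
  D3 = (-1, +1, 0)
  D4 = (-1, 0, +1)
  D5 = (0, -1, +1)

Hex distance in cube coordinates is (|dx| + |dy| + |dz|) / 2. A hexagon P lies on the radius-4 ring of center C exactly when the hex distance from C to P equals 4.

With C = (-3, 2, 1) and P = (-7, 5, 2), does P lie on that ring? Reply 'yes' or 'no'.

|px - cx| = |-7 - (-3)| = 4
|py - cy| = |5 - 2| = 3
|pz - cz| = |2 - 1| = 1
distance = (4+3+1)/2 = 8/2 = 4
radius = 4; distance == radius -> yes

Answer: yes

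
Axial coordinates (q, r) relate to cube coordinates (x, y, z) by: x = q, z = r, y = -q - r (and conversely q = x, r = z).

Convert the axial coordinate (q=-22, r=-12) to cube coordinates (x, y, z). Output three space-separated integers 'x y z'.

x = q = -22
z = r = -12
y = -x - z = -(-22) - (-12) = 34

Answer: -22 34 -12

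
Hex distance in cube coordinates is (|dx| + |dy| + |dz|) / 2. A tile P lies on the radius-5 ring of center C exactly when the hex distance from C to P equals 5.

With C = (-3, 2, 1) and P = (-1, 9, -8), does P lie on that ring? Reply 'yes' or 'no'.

Answer: no

Derivation:
|px - cx| = |-1 - (-3)| = 2
|py - cy| = |9 - 2| = 7
|pz - cz| = |-8 - 1| = 9
distance = (2+7+9)/2 = 18/2 = 9
radius = 5; distance != radius -> no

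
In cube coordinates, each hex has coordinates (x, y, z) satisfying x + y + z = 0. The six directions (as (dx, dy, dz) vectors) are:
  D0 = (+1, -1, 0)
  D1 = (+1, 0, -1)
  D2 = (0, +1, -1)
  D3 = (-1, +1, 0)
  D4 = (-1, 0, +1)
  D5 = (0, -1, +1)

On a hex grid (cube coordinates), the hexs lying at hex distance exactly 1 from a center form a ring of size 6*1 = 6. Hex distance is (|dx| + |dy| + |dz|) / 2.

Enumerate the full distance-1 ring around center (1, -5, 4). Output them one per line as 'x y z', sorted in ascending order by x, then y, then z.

Walk ring at distance 1 from (1, -5, 4):
Start at center + D4*1 = (0, -5, 5)
  hex 0: (0, -5, 5)
  hex 1: (1, -6, 5)
  hex 2: (2, -6, 4)
  hex 3: (2, -5, 3)
  hex 4: (1, -4, 3)
  hex 5: (0, -4, 4)
Sorted: 6 hexes.

Answer: 0 -5 5
0 -4 4
1 -6 5
1 -4 3
2 -6 4
2 -5 3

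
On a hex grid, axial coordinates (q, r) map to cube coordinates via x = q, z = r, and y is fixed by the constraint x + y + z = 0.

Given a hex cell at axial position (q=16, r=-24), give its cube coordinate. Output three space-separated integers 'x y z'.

x = q = 16
z = r = -24
y = -x - z = -(16) - (-24) = 8

Answer: 16 8 -24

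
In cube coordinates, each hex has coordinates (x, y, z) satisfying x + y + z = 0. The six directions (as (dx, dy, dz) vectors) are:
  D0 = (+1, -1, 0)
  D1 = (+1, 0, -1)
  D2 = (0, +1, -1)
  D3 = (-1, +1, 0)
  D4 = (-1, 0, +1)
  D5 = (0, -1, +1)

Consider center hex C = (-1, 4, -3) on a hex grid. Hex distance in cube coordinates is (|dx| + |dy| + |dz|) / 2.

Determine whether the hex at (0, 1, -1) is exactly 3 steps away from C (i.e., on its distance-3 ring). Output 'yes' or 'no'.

Answer: yes

Derivation:
|px - cx| = |0 - (-1)| = 1
|py - cy| = |1 - 4| = 3
|pz - cz| = |-1 - (-3)| = 2
distance = (1+3+2)/2 = 6/2 = 3
radius = 3; distance == radius -> yes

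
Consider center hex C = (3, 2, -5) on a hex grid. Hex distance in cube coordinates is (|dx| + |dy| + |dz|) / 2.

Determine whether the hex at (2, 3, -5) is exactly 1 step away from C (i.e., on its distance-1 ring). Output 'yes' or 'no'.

Answer: yes

Derivation:
|px - cx| = |2 - 3| = 1
|py - cy| = |3 - 2| = 1
|pz - cz| = |-5 - (-5)| = 0
distance = (1+1+0)/2 = 2/2 = 1
radius = 1; distance == radius -> yes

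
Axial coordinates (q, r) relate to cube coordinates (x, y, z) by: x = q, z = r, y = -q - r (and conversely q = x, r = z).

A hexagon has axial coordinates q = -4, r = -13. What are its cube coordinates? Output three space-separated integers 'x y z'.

x = q = -4
z = r = -13
y = -x - z = -(-4) - (-13) = 17

Answer: -4 17 -13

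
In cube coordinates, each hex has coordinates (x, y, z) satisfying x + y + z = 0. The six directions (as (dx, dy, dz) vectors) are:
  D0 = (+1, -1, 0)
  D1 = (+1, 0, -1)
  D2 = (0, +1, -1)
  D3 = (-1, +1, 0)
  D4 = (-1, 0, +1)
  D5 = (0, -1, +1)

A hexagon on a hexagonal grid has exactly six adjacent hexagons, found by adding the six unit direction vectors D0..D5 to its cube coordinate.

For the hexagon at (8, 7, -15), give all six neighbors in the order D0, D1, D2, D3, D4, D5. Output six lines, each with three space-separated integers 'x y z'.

Answer: 9 6 -15
9 7 -16
8 8 -16
7 8 -15
7 7 -14
8 6 -14

Derivation:
Center: (8, 7, -15). Add each direction:
  D0: (8, 7, -15) + (1, -1, 0) = (9, 6, -15)
  D1: (8, 7, -15) + (1, 0, -1) = (9, 7, -16)
  D2: (8, 7, -15) + (0, 1, -1) = (8, 8, -16)
  D3: (8, 7, -15) + (-1, 1, 0) = (7, 8, -15)
  D4: (8, 7, -15) + (-1, 0, 1) = (7, 7, -14)
  D5: (8, 7, -15) + (0, -1, 1) = (8, 6, -14)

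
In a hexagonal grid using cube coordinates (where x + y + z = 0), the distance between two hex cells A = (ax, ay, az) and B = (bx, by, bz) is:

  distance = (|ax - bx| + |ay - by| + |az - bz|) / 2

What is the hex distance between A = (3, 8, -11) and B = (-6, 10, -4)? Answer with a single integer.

|ax - bx| = |3 - (-6)| = 9
|ay - by| = |8 - 10| = 2
|az - bz| = |-11 - (-4)| = 7
distance = (9 + 2 + 7) / 2 = 18 / 2 = 9

Answer: 9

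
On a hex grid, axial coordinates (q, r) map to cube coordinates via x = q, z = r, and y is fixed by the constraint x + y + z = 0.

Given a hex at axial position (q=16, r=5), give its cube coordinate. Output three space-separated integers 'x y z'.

Answer: 16 -21 5

Derivation:
x = q = 16
z = r = 5
y = -x - z = -(16) - (5) = -21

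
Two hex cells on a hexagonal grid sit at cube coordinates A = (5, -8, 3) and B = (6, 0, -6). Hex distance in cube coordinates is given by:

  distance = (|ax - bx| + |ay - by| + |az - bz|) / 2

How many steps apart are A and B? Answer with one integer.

|ax - bx| = |5 - 6| = 1
|ay - by| = |-8 - 0| = 8
|az - bz| = |3 - (-6)| = 9
distance = (1 + 8 + 9) / 2 = 18 / 2 = 9

Answer: 9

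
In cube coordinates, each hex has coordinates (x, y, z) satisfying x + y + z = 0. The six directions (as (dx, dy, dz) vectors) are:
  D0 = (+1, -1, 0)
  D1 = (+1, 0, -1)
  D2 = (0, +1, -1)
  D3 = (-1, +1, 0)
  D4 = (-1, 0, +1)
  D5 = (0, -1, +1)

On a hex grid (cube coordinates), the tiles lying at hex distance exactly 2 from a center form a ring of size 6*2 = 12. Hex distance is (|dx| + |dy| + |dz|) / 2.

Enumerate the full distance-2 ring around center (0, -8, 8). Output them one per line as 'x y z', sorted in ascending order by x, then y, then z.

Walk ring at distance 2 from (0, -8, 8):
Start at center + D4*2 = (-2, -8, 10)
  hex 0: (-2, -8, 10)
  hex 1: (-1, -9, 10)
  hex 2: (0, -10, 10)
  hex 3: (1, -10, 9)
  hex 4: (2, -10, 8)
  hex 5: (2, -9, 7)
  hex 6: (2, -8, 6)
  hex 7: (1, -7, 6)
  hex 8: (0, -6, 6)
  hex 9: (-1, -6, 7)
  hex 10: (-2, -6, 8)
  hex 11: (-2, -7, 9)
Sorted: 12 hexes.

Answer: -2 -8 10
-2 -7 9
-2 -6 8
-1 -9 10
-1 -6 7
0 -10 10
0 -6 6
1 -10 9
1 -7 6
2 -10 8
2 -9 7
2 -8 6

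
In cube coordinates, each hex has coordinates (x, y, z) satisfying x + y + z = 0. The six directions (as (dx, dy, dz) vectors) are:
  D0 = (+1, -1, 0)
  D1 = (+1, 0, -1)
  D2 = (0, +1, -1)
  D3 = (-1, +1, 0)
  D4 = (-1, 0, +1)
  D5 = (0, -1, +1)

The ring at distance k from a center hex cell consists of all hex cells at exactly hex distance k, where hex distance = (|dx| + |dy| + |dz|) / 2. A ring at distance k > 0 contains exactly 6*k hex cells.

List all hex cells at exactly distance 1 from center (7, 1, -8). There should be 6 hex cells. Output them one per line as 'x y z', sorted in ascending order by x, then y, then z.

Walk ring at distance 1 from (7, 1, -8):
Start at center + D4*1 = (6, 1, -7)
  hex 0: (6, 1, -7)
  hex 1: (7, 0, -7)
  hex 2: (8, 0, -8)
  hex 3: (8, 1, -9)
  hex 4: (7, 2, -9)
  hex 5: (6, 2, -8)
Sorted: 6 hexes.

Answer: 6 1 -7
6 2 -8
7 0 -7
7 2 -9
8 0 -8
8 1 -9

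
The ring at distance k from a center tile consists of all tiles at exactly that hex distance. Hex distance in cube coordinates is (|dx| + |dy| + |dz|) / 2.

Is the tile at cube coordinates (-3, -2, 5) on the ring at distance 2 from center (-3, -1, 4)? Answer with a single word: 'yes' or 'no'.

|px - cx| = |-3 - (-3)| = 0
|py - cy| = |-2 - (-1)| = 1
|pz - cz| = |5 - 4| = 1
distance = (0+1+1)/2 = 2/2 = 1
radius = 2; distance != radius -> no

Answer: no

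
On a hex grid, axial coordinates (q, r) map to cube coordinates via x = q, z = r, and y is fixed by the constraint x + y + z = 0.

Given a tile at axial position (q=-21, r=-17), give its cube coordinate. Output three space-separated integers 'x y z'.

x = q = -21
z = r = -17
y = -x - z = -(-21) - (-17) = 38

Answer: -21 38 -17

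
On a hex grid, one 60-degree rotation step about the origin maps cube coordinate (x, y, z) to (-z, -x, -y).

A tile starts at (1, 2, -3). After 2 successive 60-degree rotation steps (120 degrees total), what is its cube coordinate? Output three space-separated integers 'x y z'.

Start: (1, 2, -3)
Step 1: (1, 2, -3) -> (-(-3), -(1), -(2)) = (3, -1, -2)
Step 2: (3, -1, -2) -> (-(-2), -(3), -(-1)) = (2, -3, 1)

Answer: 2 -3 1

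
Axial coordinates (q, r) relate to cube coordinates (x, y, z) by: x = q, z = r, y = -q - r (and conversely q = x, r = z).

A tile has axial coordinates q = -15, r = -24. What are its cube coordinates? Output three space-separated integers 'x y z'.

Answer: -15 39 -24

Derivation:
x = q = -15
z = r = -24
y = -x - z = -(-15) - (-24) = 39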